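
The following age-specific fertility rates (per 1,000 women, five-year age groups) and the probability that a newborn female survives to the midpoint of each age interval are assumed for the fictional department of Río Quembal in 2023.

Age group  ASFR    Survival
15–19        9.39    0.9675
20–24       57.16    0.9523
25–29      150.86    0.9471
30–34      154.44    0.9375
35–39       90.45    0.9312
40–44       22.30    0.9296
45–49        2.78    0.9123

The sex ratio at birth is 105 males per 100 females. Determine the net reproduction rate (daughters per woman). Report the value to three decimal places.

1.119

Proportion female at birth = 100 / (100 + 105) = 0.48780.
Survival-weighted fertility by age (5·fₓ·Sₓ):
  15–19: 5 × 9.39/1000 × 0.9675 = 0.04542
  20–24: 5 × 57.16/1000 × 0.9523 = 0.27217
  25–29: 5 × 150.86/1000 × 0.9471 = 0.71440
  30–34: 5 × 154.44/1000 × 0.9375 = 0.72394
  35–39: 5 × 90.45/1000 × 0.9312 = 0.42114
  40–44: 5 × 22.30/1000 × 0.9296 = 0.10365
  45–49: 5 × 2.78/1000 × 0.9123 = 0.01268
Sum = 2.29340
NRR = 0.48780 × 2.29340 = 1.11872
An NRR exceeding 1 indicates intrinsic growth under these rates.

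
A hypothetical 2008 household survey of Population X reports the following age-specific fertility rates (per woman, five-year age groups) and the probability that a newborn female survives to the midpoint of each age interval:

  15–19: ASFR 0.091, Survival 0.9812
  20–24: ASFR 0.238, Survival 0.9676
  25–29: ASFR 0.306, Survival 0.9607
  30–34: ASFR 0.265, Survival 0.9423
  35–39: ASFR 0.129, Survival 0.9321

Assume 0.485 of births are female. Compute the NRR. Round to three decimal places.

Proportion female at birth = 0.485.
Each age group contributes 5 × ASFR × survival:
  15–19: 5 × 0.091 × 0.9812 = 0.44645
  20–24: 5 × 0.238 × 0.9676 = 1.15144
  25–29: 5 × 0.306 × 0.9607 = 1.46987
  30–34: 5 × 0.265 × 0.9423 = 1.24855
  35–39: 5 × 0.129 × 0.9321 = 0.60120
Sum = 4.91751
NRR = 0.485 × 4.91751 = 2.38499
An NRR exceeding 1 indicates intrinsic growth under these rates.

2.385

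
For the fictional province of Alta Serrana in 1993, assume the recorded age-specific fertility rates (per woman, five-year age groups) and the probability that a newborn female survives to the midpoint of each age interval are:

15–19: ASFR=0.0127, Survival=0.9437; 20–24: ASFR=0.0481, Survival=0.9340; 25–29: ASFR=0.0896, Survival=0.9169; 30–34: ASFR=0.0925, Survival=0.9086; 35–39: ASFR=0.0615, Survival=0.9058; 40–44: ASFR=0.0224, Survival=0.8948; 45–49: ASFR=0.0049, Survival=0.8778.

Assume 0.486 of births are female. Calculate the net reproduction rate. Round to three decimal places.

Proportion female at birth = 0.486.
Each age group contributes 5 × ASFR × survival:
  15–19: 5 × 0.0127 × 0.9437 = 0.05992
  20–24: 5 × 0.0481 × 0.9340 = 0.22463
  25–29: 5 × 0.0896 × 0.9169 = 0.41077
  30–34: 5 × 0.0925 × 0.9086 = 0.42023
  35–39: 5 × 0.0615 × 0.9058 = 0.27853
  40–44: 5 × 0.0224 × 0.8948 = 0.10022
  45–49: 5 × 0.0049 × 0.8778 = 0.02151
Sum = 1.51581
NRR = 0.486 × 1.51581 = 0.73668
NRR < 1, so the cohort does not fully replace itself.

0.737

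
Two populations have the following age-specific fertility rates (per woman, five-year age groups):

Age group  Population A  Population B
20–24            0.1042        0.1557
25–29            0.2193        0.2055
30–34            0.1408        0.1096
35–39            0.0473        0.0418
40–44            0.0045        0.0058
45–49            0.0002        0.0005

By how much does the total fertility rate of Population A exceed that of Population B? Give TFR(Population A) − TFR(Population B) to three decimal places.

-0.013

Population A:
  Sum of ASFRs = 0.1042 + 0.2193 + 0.1408 + 0.0473 + 0.0045 + 0.0002 = 0.5163
  TFR = 5 × 0.5163 = 2.5815
Population B:
  Sum of ASFRs = 0.1557 + 0.2055 + 0.1096 + 0.0418 + 0.0058 + 0.0005 = 0.5189
  TFR = 5 × 0.5189 = 2.5945
Difference = 2.5815 − 2.5945 = -0.013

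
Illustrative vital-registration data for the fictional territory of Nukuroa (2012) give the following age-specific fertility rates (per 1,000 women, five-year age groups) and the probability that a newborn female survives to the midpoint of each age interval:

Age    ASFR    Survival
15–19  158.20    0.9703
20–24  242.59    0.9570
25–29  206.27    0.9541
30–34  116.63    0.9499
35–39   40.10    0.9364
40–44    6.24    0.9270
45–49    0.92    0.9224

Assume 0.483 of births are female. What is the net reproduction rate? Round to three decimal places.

Proportion female at birth = 0.483.
Each age group contributes 5 × ASFR × survival:
  15–19: 5 × 158.20/1000 × 0.9703 = 0.76751
  20–24: 5 × 242.59/1000 × 0.9570 = 1.16079
  25–29: 5 × 206.27/1000 × 0.9541 = 0.98401
  30–34: 5 × 116.63/1000 × 0.9499 = 0.55393
  35–39: 5 × 40.10/1000 × 0.9364 = 0.18775
  40–44: 5 × 6.24/1000 × 0.9270 = 0.02892
  45–49: 5 × 0.92/1000 × 0.9224 = 0.00424
Sum = 3.68715
NRR = 0.483 × 3.68715 = 1.78089
NRR > 1, so each generation more than replaces itself.

1.781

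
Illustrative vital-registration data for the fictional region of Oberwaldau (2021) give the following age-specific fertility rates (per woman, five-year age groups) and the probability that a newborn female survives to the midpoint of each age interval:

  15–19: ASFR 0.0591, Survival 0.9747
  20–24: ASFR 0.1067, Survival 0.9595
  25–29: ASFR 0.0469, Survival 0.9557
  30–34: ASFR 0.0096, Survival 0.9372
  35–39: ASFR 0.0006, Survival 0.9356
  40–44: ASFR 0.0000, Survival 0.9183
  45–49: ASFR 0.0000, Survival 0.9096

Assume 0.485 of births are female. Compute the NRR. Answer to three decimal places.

Proportion female at birth = 0.485.
Per-age-group product (5 × ASFR × survival probability):
  15–19: 5 × 0.0591 × 0.9747 = 0.28802
  20–24: 5 × 0.1067 × 0.9595 = 0.51189
  25–29: 5 × 0.0469 × 0.9557 = 0.22411
  30–34: 5 × 0.0096 × 0.9372 = 0.04499
  35–39: 5 × 0.0006 × 0.9356 = 0.00281
  40–44: 5 × 0.0000 × 0.9183 = 0.00000
  45–49: 5 × 0.0000 × 0.9096 = 0.00000
Sum = 1.07182
NRR = 0.485 × 1.07182 = 0.51983
An NRR under 1 implies long-run decline under these rates.

0.520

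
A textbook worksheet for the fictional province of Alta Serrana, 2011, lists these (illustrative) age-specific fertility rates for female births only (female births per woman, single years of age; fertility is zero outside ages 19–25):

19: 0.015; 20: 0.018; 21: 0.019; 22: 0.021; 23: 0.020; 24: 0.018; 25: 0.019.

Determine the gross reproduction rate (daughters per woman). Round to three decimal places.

Sum of female ASFRs = 0.015 + 0.018 + 0.019 + 0.021 + 0.020 + 0.018 + 0.019 = 0.130
GRR = 0.13

0.130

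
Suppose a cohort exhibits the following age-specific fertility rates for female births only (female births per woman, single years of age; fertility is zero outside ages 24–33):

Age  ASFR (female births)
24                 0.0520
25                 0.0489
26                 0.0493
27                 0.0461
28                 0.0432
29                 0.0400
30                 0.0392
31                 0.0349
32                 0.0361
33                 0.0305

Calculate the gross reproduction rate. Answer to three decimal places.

0.420

Sum of female ASFRs = 0.0520 + 0.0489 + 0.0493 + 0.0461 + 0.0432 + 0.0400 + 0.0392 + 0.0349 + 0.0361 + 0.0305 = 0.4202
GRR = 0.4202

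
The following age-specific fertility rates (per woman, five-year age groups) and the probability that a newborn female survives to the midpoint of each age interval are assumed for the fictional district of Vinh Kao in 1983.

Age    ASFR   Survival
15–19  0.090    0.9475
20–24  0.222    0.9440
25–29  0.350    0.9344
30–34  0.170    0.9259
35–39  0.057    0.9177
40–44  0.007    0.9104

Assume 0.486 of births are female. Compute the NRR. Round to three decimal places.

2.036

Proportion female at birth = 0.486.
Each age group contributes 5 × ASFR × survival:
  15–19: 5 × 0.090 × 0.9475 = 0.42638
  20–24: 5 × 0.222 × 0.9440 = 1.04784
  25–29: 5 × 0.350 × 0.9344 = 1.63520
  30–34: 5 × 0.170 × 0.9259 = 0.78702
  35–39: 5 × 0.057 × 0.9177 = 0.26154
  40–44: 5 × 0.007 × 0.9104 = 0.03186
Sum = 4.18984
NRR = 0.486 × 4.18984 = 2.03626
NRR > 1, so each generation more than replaces itself.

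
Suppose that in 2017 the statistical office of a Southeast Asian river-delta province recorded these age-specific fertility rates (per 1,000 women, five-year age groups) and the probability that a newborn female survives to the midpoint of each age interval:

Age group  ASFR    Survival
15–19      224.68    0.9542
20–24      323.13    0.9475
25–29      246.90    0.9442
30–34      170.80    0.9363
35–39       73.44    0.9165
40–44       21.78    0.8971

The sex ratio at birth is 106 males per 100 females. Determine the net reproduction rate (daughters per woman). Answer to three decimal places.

2.428

Proportion female at birth = 100 / (100 + 106) = 0.48544.
Each age group contributes 5 × ASFR × survival:
  15–19: 5 × 224.68/1000 × 0.9542 = 1.07195
  20–24: 5 × 323.13/1000 × 0.9475 = 1.53083
  25–29: 5 × 246.90/1000 × 0.9442 = 1.16561
  30–34: 5 × 170.80/1000 × 0.9363 = 0.79960
  35–39: 5 × 73.44/1000 × 0.9165 = 0.33654
  40–44: 5 × 21.78/1000 × 0.8971 = 0.09769
Sum = 5.00222
NRR = 0.48544 × 5.00222 = 2.42828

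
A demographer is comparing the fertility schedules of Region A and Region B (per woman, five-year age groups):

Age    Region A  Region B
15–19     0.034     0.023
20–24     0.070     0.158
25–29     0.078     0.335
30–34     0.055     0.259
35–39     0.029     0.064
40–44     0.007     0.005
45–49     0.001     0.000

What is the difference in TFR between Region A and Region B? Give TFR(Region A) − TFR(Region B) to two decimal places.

-2.85

Region A:
  Sum of ASFRs = 0.034 + 0.070 + 0.078 + 0.055 + 0.029 + 0.007 + 0.001 = 0.274
  TFR = 5 × 0.274 = 1.37
Region B:
  Sum of ASFRs = 0.023 + 0.158 + 0.335 + 0.259 + 0.064 + 0.005 + 0.000 = 0.844
  TFR = 5 × 0.844 = 4.22
Difference = 1.37 − 4.22 = -2.85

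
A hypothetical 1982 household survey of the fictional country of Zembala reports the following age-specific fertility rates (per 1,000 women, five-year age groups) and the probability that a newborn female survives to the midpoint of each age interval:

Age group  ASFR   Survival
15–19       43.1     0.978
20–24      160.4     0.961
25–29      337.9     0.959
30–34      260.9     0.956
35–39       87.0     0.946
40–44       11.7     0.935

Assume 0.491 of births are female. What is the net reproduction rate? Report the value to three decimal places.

2.119

Proportion female at birth = 0.491.
Each age group contributes 5 × ASFR × survival:
  15–19: 5 × 43.1/1000 × 0.978 = 0.21076
  20–24: 5 × 160.4/1000 × 0.961 = 0.77072
  25–29: 5 × 337.9/1000 × 0.959 = 1.62023
  30–34: 5 × 260.9/1000 × 0.956 = 1.24710
  35–39: 5 × 87.0/1000 × 0.946 = 0.41151
  40–44: 5 × 11.7/1000 × 0.935 = 0.05470
Sum = 4.31502
NRR = 0.491 × 4.31502 = 2.11867
An NRR exceeding 1 indicates intrinsic growth under these rates.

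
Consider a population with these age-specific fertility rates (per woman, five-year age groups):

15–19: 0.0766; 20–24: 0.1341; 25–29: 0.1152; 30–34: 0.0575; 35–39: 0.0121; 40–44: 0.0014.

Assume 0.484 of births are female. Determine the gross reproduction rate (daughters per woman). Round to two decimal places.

0.96

Proportion female at birth = 0.484.
Sum of ASFRs = 0.0766 + 0.1341 + 0.1152 + 0.0575 + 0.0121 + 0.0014 = 0.3969
TFR = 5 × 0.3969 = 1.9845
GRR = 0.484 × 1.9845 = 0.96050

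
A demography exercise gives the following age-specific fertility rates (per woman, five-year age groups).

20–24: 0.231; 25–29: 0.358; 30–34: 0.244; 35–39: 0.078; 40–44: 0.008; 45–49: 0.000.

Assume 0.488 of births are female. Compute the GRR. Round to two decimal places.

Proportion female at birth = 0.488.
Sum of ASFRs = 0.231 + 0.358 + 0.244 + 0.078 + 0.008 + 0.000 = 0.919
TFR = 5 × 0.919 = 4.595
GRR = 0.488 × 4.595 = 2.24236

2.24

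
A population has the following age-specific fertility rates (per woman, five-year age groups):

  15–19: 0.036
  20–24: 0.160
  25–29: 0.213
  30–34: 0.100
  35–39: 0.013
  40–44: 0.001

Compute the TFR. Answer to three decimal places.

2.615

Sum of ASFRs = 0.036 + 0.160 + 0.213 + 0.100 + 0.013 + 0.001 = 0.523
TFR = 5 × 0.523 = 2.615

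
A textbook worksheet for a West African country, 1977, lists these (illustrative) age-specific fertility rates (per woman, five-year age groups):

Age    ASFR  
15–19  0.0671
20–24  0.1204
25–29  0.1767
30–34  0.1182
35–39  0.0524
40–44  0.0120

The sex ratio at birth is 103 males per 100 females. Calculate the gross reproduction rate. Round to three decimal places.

1.347

Proportion female at birth = 100 / (100 + 103) = 0.49261.
Sum of ASFRs = 0.0671 + 0.1204 + 0.1767 + 0.1182 + 0.0524 + 0.0120 = 0.5468
TFR = 5 × 0.5468 = 2.734
GRR = 0.49261 × 2.734 = 1.34680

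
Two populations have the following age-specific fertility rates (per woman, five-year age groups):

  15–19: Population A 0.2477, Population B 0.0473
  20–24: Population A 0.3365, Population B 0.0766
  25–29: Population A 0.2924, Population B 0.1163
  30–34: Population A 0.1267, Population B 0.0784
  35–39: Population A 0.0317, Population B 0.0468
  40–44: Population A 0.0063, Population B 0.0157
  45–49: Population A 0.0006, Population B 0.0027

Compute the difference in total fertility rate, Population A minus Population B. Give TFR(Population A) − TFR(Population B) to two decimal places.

3.29

Population A:
  Sum of ASFRs = 0.2477 + 0.3365 + 0.2924 + 0.1267 + 0.0317 + 0.0063 + 0.0006 = 1.0419
  TFR = 5 × 1.0419 = 5.2095
Population B:
  Sum of ASFRs = 0.0473 + 0.0766 + 0.1163 + 0.0784 + 0.0468 + 0.0157 + 0.0027 = 0.3838
  TFR = 5 × 0.3838 = 1.919
Difference = 5.2095 − 1.919 = 3.2905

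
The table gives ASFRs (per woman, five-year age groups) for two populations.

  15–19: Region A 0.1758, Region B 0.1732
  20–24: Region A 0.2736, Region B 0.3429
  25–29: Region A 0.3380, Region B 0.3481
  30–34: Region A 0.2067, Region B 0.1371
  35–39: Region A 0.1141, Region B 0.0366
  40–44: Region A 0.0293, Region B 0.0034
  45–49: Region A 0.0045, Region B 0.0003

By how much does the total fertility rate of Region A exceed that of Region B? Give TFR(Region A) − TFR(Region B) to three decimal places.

Region A:
  Sum of ASFRs = 0.1758 + 0.2736 + 0.3380 + 0.2067 + 0.1141 + 0.0293 + 0.0045 = 1.1420
  TFR = 5 × 1.1420 = 5.71
Region B:
  Sum of ASFRs = 0.1732 + 0.3429 + 0.3481 + 0.1371 + 0.0366 + 0.0034 + 0.0003 = 1.0416
  TFR = 5 × 1.0416 = 5.208
Difference = 5.71 − 5.208 = 0.502

0.502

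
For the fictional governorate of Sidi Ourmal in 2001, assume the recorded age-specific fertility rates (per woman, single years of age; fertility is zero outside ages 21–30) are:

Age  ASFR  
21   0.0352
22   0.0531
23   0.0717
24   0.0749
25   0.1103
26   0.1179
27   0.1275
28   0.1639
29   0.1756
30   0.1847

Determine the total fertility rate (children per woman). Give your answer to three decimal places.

Sum of ASFRs = 0.0352 + 0.0531 + 0.0717 + 0.0749 + 0.1103 + 0.1179 + 0.1275 + 0.1639 + 0.1756 + 0.1847 = 1.1148
TFR = 1.1148

1.115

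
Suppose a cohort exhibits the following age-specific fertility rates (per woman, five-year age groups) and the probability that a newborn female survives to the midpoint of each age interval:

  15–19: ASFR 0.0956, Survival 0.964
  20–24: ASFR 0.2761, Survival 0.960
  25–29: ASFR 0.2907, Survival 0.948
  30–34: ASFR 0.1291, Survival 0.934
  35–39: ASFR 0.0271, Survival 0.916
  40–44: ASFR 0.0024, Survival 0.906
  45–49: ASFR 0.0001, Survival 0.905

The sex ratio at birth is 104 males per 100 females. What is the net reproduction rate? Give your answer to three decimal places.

Proportion female at birth = 100 / (100 + 104) = 0.49020.
Per-age-group product (5 × ASFR × survival probability):
  15–19: 5 × 0.0956 × 0.964 = 0.46079
  20–24: 5 × 0.2761 × 0.960 = 1.32528
  25–29: 5 × 0.2907 × 0.948 = 1.37792
  30–34: 5 × 0.1291 × 0.934 = 0.60290
  35–39: 5 × 0.0271 × 0.916 = 0.12412
  40–44: 5 × 0.0024 × 0.906 = 0.01087
  45–49: 5 × 0.0001 × 0.905 = 0.00045
Sum = 3.90233
NRR = 0.49020 × 3.90233 = 1.91292
NRR > 1, so each generation more than replaces itself.

1.913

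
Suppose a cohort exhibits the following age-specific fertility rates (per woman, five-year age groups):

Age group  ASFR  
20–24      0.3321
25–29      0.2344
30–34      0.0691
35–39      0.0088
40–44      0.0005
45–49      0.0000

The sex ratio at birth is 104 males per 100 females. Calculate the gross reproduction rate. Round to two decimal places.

1.58

Proportion female at birth = 100 / (100 + 104) = 0.49020.
Sum of ASFRs = 0.3321 + 0.2344 + 0.0691 + 0.0088 + 0.0005 + 0.0000 = 0.6449
TFR = 5 × 0.6449 = 3.2245
GRR = 0.49020 × 3.2245 = 1.58065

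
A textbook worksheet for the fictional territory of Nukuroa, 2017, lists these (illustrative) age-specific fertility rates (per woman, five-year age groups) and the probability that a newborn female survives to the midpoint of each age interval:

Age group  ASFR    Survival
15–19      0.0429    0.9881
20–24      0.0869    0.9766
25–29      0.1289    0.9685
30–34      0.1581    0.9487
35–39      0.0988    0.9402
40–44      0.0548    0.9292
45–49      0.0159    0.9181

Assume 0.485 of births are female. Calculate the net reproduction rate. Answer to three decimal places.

1.359

Proportion female at birth = 0.485.
Per-age-group product (5 × ASFR × survival probability):
  15–19: 5 × 0.0429 × 0.9881 = 0.21195
  20–24: 5 × 0.0869 × 0.9766 = 0.42433
  25–29: 5 × 0.1289 × 0.9685 = 0.62420
  30–34: 5 × 0.1581 × 0.9487 = 0.74995
  35–39: 5 × 0.0988 × 0.9402 = 0.46446
  40–44: 5 × 0.0548 × 0.9292 = 0.25460
  45–49: 5 × 0.0159 × 0.9181 = 0.07299
Sum = 2.80248
NRR = 0.485 × 2.80248 = 1.35920
NRR > 1, so each generation more than replaces itself.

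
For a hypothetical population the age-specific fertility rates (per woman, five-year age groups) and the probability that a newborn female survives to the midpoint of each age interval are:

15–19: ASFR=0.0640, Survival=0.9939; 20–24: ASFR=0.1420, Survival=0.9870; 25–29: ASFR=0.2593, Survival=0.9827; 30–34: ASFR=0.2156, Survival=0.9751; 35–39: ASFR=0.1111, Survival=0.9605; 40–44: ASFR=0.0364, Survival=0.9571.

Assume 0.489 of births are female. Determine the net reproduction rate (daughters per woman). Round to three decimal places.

1.981

Proportion female at birth = 0.489.
Each age group contributes 5 × ASFR × survival:
  15–19: 5 × 0.0640 × 0.9939 = 0.31805
  20–24: 5 × 0.1420 × 0.9870 = 0.70077
  25–29: 5 × 0.2593 × 0.9827 = 1.27407
  30–34: 5 × 0.2156 × 0.9751 = 1.05116
  35–39: 5 × 0.1111 × 0.9605 = 0.53356
  40–44: 5 × 0.0364 × 0.9571 = 0.17419
Sum = 4.05180
NRR = 0.489 × 4.05180 = 1.98133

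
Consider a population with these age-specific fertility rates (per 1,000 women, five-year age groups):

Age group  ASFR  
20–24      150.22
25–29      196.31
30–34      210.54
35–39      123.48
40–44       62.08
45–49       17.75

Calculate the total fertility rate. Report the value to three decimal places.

Sum of ASFRs = 150.22 + 196.31 + 210.54 + 123.48 + 62.08 + 17.75 = 760.38
TFR = 5 × 760.38 / 1000 = 3.8019

3.802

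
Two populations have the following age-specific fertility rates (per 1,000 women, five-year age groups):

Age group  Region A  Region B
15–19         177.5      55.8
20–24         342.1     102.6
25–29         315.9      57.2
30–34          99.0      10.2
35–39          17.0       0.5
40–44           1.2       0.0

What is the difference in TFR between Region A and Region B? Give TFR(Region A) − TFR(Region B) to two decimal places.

3.63

Region A:
  Sum of ASFRs = 177.5 + 342.1 + 315.9 + 99.0 + 17.0 + 1.2 = 952.7
  TFR = 5 × 952.7 / 1000 = 4.7635
Region B:
  Sum of ASFRs = 55.8 + 102.6 + 57.2 + 10.2 + 0.5 + 0.0 = 226.3
  TFR = 5 × 226.3 / 1000 = 1.1315
Difference = 4.7635 − 1.1315 = 3.632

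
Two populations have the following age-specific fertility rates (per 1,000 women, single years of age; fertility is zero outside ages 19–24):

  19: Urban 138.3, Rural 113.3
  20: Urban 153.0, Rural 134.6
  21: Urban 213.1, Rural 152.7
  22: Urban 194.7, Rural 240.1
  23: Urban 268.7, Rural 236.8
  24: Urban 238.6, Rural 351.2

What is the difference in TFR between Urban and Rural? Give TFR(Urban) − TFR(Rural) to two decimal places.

Urban:
  Sum of ASFRs = 138.3 + 153.0 + 213.1 + 194.7 + 268.7 + 238.6 = 1206.4
  TFR = 1206.4 / 1000 = 1.2064
Rural:
  Sum of ASFRs = 113.3 + 134.6 + 152.7 + 240.1 + 236.8 + 351.2 = 1228.7
  TFR = 1228.7 / 1000 = 1.2287
Difference = 1.2064 − 1.2287 = -0.0223

-0.02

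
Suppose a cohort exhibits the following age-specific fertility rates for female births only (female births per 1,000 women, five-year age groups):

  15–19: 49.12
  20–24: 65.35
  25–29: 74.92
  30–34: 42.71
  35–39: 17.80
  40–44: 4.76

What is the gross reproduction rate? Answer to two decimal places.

Sum of female ASFRs = 49.12 + 65.35 + 74.92 + 42.71 + 17.80 + 4.76 = 254.66
GRR = 5 × 254.66 / 1000 = 1.2733

1.27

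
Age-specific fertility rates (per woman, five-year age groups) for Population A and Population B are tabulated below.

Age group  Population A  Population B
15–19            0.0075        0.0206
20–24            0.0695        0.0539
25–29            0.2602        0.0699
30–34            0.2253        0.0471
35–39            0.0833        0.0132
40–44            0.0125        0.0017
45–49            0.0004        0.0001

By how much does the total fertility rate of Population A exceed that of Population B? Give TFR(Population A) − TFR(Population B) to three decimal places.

2.261

Population A:
  Sum of ASFRs = 0.0075 + 0.0695 + 0.2602 + 0.2253 + 0.0833 + 0.0125 + 0.0004 = 0.6587
  TFR = 5 × 0.6587 = 3.2935
Population B:
  Sum of ASFRs = 0.0206 + 0.0539 + 0.0699 + 0.0471 + 0.0132 + 0.0017 + 0.0001 = 0.2065
  TFR = 5 × 0.2065 = 1.0325
Difference = 3.2935 − 1.0325 = 2.261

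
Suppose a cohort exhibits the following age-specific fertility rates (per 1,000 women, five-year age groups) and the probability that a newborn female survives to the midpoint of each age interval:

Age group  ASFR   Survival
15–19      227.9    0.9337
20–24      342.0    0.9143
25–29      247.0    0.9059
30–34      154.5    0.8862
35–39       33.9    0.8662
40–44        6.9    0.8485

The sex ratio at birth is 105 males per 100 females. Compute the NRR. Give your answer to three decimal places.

Proportion female at birth = 100 / (100 + 105) = 0.48780.
Weighting each age-specific rate by interval width and survival:
  15–19: 5 × 227.9/1000 × 0.9337 = 1.06395
  20–24: 5 × 342.0/1000 × 0.9143 = 1.56345
  25–29: 5 × 247.0/1000 × 0.9059 = 1.11879
  30–34: 5 × 154.5/1000 × 0.8862 = 0.68459
  35–39: 5 × 33.9/1000 × 0.8662 = 0.14682
  40–44: 5 × 6.9/1000 × 0.8485 = 0.02927
Sum = 4.60687
NRR = 0.48780 × 4.60687 = 2.24723

2.247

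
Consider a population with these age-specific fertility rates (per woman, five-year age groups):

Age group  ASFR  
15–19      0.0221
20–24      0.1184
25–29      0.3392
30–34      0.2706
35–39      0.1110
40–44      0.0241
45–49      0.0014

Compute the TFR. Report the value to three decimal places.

Sum of ASFRs = 0.0221 + 0.1184 + 0.3392 + 0.2706 + 0.1110 + 0.0241 + 0.0014 = 0.8868
TFR = 5 × 0.8868 = 4.434

4.434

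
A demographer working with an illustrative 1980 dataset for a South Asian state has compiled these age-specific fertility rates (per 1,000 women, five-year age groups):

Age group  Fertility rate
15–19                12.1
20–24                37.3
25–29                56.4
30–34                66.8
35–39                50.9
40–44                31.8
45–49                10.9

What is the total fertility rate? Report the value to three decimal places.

Sum of ASFRs = 12.1 + 37.3 + 56.4 + 66.8 + 50.9 + 31.8 + 10.9 = 266.2
TFR = 5 × 266.2 / 1000 = 1.331

1.331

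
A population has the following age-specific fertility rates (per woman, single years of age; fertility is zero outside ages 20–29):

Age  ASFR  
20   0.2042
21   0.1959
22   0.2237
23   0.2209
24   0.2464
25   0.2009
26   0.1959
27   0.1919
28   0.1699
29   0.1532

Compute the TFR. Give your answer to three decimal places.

Sum of ASFRs = 0.2042 + 0.1959 + 0.2237 + 0.2209 + 0.2464 + 0.2009 + 0.1959 + 0.1919 + 0.1699 + 0.1532 = 2.0029
TFR = 2.0029

2.003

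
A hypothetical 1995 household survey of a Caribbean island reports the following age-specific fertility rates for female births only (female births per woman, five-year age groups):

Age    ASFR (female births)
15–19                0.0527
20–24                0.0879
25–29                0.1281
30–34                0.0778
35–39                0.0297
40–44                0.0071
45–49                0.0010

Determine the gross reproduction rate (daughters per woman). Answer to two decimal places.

Sum of female ASFRs = 0.0527 + 0.0879 + 0.1281 + 0.0778 + 0.0297 + 0.0071 + 0.0010 = 0.3843
GRR = 5 × 0.3843 = 1.9215

1.92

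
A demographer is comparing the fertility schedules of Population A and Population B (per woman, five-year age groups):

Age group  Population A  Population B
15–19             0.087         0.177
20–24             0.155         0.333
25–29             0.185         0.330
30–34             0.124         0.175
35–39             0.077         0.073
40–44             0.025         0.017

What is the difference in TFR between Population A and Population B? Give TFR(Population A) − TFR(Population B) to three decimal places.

Population A:
  Sum of ASFRs = 0.087 + 0.155 + 0.185 + 0.124 + 0.077 + 0.025 = 0.653
  TFR = 5 × 0.653 = 3.265
Population B:
  Sum of ASFRs = 0.177 + 0.333 + 0.330 + 0.175 + 0.073 + 0.017 = 1.105
  TFR = 5 × 1.105 = 5.525
Difference = 3.265 − 5.525 = -2.26

-2.260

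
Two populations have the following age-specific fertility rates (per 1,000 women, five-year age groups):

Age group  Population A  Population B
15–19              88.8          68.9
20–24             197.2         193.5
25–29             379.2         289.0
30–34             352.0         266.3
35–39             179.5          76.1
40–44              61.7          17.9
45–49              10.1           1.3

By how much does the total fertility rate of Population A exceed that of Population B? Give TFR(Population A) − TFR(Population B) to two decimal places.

1.78

Population A:
  Sum of ASFRs = 88.8 + 197.2 + 379.2 + 352.0 + 179.5 + 61.7 + 10.1 = 1268.5
  TFR = 5 × 1268.5 / 1000 = 6.3425
Population B:
  Sum of ASFRs = 68.9 + 193.5 + 289.0 + 266.3 + 76.1 + 17.9 + 1.3 = 913.0
  TFR = 5 × 913.0 / 1000 = 4.565
Difference = 6.3425 − 4.565 = 1.7775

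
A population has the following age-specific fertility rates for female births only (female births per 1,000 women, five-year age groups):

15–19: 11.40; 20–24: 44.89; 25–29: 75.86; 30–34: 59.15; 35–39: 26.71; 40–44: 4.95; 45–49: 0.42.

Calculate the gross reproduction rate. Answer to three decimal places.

Sum of female ASFRs = 11.40 + 44.89 + 75.86 + 59.15 + 26.71 + 4.95 + 0.42 = 223.38
GRR = 5 × 223.38 / 1000 = 1.1169

1.117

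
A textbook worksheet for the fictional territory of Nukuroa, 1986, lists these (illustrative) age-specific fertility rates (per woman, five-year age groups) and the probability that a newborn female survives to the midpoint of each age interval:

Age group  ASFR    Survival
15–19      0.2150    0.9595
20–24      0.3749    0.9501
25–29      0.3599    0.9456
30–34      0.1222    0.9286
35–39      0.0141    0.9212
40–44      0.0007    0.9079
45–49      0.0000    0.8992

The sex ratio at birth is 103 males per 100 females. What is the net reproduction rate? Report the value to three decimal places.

2.537

Proportion female at birth = 100 / (100 + 103) = 0.49261.
Each age group contributes 5 × ASFR × survival:
  15–19: 5 × 0.2150 × 0.9595 = 1.03146
  20–24: 5 × 0.3749 × 0.9501 = 1.78096
  25–29: 5 × 0.3599 × 0.9456 = 1.70161
  30–34: 5 × 0.1222 × 0.9286 = 0.56737
  35–39: 5 × 0.0141 × 0.9212 = 0.06494
  40–44: 5 × 0.0007 × 0.9079 = 0.00318
  45–49: 5 × 0.0000 × 0.8992 = 0.00000
Sum = 5.14952
NRR = 0.49261 × 5.14952 = 2.53671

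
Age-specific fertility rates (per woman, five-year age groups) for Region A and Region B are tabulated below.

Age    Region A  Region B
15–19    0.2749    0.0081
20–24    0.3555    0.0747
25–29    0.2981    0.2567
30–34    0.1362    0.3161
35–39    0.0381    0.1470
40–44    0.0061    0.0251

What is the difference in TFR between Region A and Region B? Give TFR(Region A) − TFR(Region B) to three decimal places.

Region A:
  Sum of ASFRs = 0.2749 + 0.3555 + 0.2981 + 0.1362 + 0.0381 + 0.0061 = 1.1089
  TFR = 5 × 1.1089 = 5.5445
Region B:
  Sum of ASFRs = 0.0081 + 0.0747 + 0.2567 + 0.3161 + 0.1470 + 0.0251 = 0.8277
  TFR = 5 × 0.8277 = 4.1385
Difference = 5.5445 − 4.1385 = 1.406

1.406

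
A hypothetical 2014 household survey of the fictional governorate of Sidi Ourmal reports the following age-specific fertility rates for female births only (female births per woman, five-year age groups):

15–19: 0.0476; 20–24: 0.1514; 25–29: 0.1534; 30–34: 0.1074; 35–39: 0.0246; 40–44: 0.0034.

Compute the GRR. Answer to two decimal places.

Sum of female ASFRs = 0.0476 + 0.1514 + 0.1534 + 0.1074 + 0.0246 + 0.0034 = 0.4878
GRR = 5 × 0.4878 = 2.439

2.44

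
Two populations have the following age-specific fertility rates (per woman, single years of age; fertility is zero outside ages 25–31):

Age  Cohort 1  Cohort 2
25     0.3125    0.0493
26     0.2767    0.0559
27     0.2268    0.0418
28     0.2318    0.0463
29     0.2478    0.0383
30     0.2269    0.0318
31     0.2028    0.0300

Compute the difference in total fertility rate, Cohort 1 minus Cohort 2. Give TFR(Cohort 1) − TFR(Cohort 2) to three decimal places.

Cohort 1:
  Sum of ASFRs = 0.3125 + 0.2767 + 0.2268 + 0.2318 + 0.2478 + 0.2269 + 0.2028 = 1.7253
  TFR = 1.7253
Cohort 2:
  Sum of ASFRs = 0.0493 + 0.0559 + 0.0418 + 0.0463 + 0.0383 + 0.0318 + 0.0300 = 0.2934
  TFR = 0.2934
Difference = 1.7253 − 0.2934 = 1.4319

1.432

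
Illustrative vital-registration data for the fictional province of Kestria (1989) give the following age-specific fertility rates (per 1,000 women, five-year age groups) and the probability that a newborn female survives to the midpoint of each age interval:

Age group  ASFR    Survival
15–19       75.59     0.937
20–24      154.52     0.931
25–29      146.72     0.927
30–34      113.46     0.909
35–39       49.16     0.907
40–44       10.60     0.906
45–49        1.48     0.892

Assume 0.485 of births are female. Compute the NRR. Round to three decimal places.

Proportion female at birth = 0.485.
Weighting each age-specific rate by interval width and survival:
  15–19: 5 × 75.59/1000 × 0.937 = 0.35414
  20–24: 5 × 154.52/1000 × 0.931 = 0.71929
  25–29: 5 × 146.72/1000 × 0.927 = 0.68005
  30–34: 5 × 113.46/1000 × 0.909 = 0.51568
  35–39: 5 × 49.16/1000 × 0.907 = 0.22294
  40–44: 5 × 10.60/1000 × 0.906 = 0.04802
  45–49: 5 × 1.48/1000 × 0.892 = 0.00660
Sum = 2.54672
NRR = 0.485 × 2.54672 = 1.23516

1.235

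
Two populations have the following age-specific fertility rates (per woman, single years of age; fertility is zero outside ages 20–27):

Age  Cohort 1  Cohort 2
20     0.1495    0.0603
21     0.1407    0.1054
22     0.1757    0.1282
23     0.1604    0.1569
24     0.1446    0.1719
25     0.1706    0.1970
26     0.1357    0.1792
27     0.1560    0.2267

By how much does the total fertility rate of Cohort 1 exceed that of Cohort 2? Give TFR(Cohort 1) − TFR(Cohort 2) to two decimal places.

0.01

Cohort 1:
  Sum of ASFRs = 0.1495 + 0.1407 + 0.1757 + 0.1604 + 0.1446 + 0.1706 + 0.1357 + 0.1560 = 1.2332
  TFR = 1.2332
Cohort 2:
  Sum of ASFRs = 0.0603 + 0.1054 + 0.1282 + 0.1569 + 0.1719 + 0.1970 + 0.1792 + 0.2267 = 1.2256
  TFR = 1.2256
Difference = 1.2332 − 1.2256 = 0.0076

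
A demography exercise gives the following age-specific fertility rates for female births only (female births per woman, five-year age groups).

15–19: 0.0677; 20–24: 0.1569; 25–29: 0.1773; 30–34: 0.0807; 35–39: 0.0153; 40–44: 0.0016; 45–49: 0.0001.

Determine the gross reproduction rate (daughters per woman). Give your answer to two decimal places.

2.50

Sum of female ASFRs = 0.0677 + 0.1569 + 0.1773 + 0.0807 + 0.0153 + 0.0016 + 0.0001 = 0.4996
GRR = 5 × 0.4996 = 2.498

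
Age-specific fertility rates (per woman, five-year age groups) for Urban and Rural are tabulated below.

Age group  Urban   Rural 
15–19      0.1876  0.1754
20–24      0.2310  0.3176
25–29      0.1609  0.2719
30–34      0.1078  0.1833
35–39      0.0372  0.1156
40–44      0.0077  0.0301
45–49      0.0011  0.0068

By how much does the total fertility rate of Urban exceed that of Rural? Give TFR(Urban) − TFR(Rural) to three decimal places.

-1.837

Urban:
  Sum of ASFRs = 0.1876 + 0.2310 + 0.1609 + 0.1078 + 0.0372 + 0.0077 + 0.0011 = 0.7333
  TFR = 5 × 0.7333 = 3.6665
Rural:
  Sum of ASFRs = 0.1754 + 0.3176 + 0.2719 + 0.1833 + 0.1156 + 0.0301 + 0.0068 = 1.1007
  TFR = 5 × 1.1007 = 5.5035
Difference = 3.6665 − 5.5035 = -1.837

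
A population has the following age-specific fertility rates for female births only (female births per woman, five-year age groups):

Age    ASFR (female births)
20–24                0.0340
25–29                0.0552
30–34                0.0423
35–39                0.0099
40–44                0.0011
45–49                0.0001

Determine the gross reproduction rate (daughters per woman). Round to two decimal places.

0.71

Sum of female ASFRs = 0.0340 + 0.0552 + 0.0423 + 0.0099 + 0.0011 + 0.0001 = 0.1426
GRR = 5 × 0.1426 = 0.713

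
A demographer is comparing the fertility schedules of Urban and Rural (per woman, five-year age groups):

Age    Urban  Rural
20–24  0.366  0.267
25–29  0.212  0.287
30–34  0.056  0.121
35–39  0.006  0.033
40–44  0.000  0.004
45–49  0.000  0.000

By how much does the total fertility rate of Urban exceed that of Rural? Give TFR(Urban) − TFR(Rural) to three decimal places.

Urban:
  Sum of ASFRs = 0.366 + 0.212 + 0.056 + 0.006 + 0.000 + 0.000 = 0.640
  TFR = 5 × 0.640 = 3.2
Rural:
  Sum of ASFRs = 0.267 + 0.287 + 0.121 + 0.033 + 0.004 + 0.000 = 0.712
  TFR = 5 × 0.712 = 3.56
Difference = 3.2 − 3.56 = -0.36

-0.360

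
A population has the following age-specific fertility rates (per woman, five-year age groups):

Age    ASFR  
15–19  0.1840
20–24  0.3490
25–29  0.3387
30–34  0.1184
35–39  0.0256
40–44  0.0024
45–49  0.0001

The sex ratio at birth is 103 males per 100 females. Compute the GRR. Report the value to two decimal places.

2.51

Proportion female at birth = 100 / (100 + 103) = 0.49261.
Sum of ASFRs = 0.1840 + 0.3490 + 0.3387 + 0.1184 + 0.0256 + 0.0024 + 0.0001 = 1.0182
TFR = 5 × 1.0182 = 5.091
GRR = 0.49261 × 5.091 = 2.50788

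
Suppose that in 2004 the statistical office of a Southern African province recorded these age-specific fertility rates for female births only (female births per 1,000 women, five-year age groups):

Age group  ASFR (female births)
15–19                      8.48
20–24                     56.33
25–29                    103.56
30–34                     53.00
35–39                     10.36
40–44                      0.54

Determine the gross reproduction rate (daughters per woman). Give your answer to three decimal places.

1.161

Sum of female ASFRs = 8.48 + 56.33 + 103.56 + 53.00 + 10.36 + 0.54 = 232.27
GRR = 5 × 232.27 / 1000 = 1.16135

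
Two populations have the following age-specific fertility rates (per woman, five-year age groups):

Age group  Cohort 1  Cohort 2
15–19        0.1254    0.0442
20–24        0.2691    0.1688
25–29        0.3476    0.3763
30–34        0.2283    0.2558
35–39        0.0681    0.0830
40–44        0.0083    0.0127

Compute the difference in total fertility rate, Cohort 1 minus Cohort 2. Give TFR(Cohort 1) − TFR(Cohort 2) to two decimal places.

Cohort 1:
  Sum of ASFRs = 0.1254 + 0.2691 + 0.3476 + 0.2283 + 0.0681 + 0.0083 = 1.0468
  TFR = 5 × 1.0468 = 5.234
Cohort 2:
  Sum of ASFRs = 0.0442 + 0.1688 + 0.3763 + 0.2558 + 0.0830 + 0.0127 = 0.9408
  TFR = 5 × 0.9408 = 4.704
Difference = 5.234 − 4.704 = 0.53

0.53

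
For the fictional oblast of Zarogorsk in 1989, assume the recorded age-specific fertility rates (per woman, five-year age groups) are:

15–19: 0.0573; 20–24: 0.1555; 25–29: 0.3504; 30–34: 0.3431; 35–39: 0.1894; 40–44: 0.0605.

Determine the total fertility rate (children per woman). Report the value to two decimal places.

5.78

Sum of ASFRs = 0.0573 + 0.1555 + 0.3504 + 0.3431 + 0.1894 + 0.0605 = 1.1562
TFR = 5 × 1.1562 = 5.781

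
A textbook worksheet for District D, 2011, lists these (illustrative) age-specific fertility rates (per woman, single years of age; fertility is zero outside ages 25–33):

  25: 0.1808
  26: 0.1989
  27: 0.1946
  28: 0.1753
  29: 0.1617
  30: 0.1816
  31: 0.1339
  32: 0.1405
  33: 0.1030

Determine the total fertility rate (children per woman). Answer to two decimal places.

1.47

Sum of ASFRs = 0.1808 + 0.1989 + 0.1946 + 0.1753 + 0.1617 + 0.1816 + 0.1339 + 0.1405 + 0.1030 = 1.4703
TFR = 1.4703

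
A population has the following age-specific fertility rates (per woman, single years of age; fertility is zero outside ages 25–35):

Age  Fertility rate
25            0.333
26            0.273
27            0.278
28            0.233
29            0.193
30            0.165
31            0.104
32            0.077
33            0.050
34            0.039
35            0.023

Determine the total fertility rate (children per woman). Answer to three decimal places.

Sum of ASFRs = 0.333 + 0.273 + 0.278 + 0.233 + 0.193 + 0.165 + 0.104 + 0.077 + 0.050 + 0.039 + 0.023 = 1.768
TFR = 1.768

1.768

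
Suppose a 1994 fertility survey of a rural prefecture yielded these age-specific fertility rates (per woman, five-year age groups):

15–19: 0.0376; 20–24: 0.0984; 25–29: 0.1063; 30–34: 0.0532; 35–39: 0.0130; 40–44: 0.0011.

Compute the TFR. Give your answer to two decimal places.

Sum of ASFRs = 0.0376 + 0.0984 + 0.1063 + 0.0532 + 0.0130 + 0.0011 = 0.3096
TFR = 5 × 0.3096 = 1.548

1.55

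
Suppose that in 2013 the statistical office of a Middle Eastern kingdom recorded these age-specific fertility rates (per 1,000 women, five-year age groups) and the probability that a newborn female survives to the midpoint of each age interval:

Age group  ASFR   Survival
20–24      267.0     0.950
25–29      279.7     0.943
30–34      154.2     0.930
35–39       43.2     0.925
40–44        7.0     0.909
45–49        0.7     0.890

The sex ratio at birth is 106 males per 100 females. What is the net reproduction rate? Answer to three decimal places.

Proportion female at birth = 100 / (100 + 106) = 0.48544.
Per-age-group product (5 × ASFR × survival probability):
  20–24: 5 × 267.0/1000 × 0.950 = 1.26825
  25–29: 5 × 279.7/1000 × 0.943 = 1.31879
  30–34: 5 × 154.2/1000 × 0.930 = 0.71703
  35–39: 5 × 43.2/1000 × 0.925 = 0.19980
  40–44: 5 × 7.0/1000 × 0.909 = 0.03182
  45–49: 5 × 0.7/1000 × 0.890 = 0.00312
Sum = 3.53881
NRR = 0.48544 × 3.53881 = 1.71788

1.718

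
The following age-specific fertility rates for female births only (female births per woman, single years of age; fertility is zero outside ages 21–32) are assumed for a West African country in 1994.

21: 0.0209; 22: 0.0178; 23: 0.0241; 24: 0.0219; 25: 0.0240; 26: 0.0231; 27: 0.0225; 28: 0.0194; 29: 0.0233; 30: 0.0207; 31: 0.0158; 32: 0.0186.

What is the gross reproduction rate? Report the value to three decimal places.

0.252

Sum of female ASFRs = 0.0209 + 0.0178 + 0.0241 + 0.0219 + 0.0240 + 0.0231 + 0.0225 + 0.0194 + 0.0233 + 0.0207 + 0.0158 + 0.0186 = 0.2521
GRR = 0.2521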